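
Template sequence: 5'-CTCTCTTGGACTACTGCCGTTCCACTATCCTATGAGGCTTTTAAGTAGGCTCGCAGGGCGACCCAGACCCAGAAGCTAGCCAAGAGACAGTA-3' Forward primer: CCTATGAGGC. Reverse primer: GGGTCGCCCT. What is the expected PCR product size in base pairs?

36 bp

Forward primer CCTATGAGGC is found on the top strand at positions 29–38.
Taking the reverse complement of GGGTCGCCCT gives AGGGCGACCC, found at positions 55–64 on the template; the primer anneals here to the top strand with its 3' end pointing upstream.
Amplicon spans positions 29–64: 36 bp.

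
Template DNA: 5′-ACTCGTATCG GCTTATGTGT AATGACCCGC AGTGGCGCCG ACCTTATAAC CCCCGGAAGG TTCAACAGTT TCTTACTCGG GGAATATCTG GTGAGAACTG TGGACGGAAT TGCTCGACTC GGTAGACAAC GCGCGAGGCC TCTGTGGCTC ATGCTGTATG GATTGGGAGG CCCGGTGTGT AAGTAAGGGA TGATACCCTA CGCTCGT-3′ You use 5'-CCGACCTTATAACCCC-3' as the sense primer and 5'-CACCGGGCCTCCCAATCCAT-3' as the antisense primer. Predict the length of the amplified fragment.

140 bp

Scanning the template, CCGACCTTATAACCCC occurs at positions 38–53; this primer anneals to the bottom strand there with its 3' end pointing downstream.
Taking the reverse complement of CACCGGGCCTCCCAATCCAT gives ATGGATTGGGAGGCCCGGTG, found at positions 158–177 on the template; the primer anneals here to the top strand with its 3' end pointing upstream.
The product runs from position 38 to position 177, so its length is 177 − 38 + 1 = 140 bp.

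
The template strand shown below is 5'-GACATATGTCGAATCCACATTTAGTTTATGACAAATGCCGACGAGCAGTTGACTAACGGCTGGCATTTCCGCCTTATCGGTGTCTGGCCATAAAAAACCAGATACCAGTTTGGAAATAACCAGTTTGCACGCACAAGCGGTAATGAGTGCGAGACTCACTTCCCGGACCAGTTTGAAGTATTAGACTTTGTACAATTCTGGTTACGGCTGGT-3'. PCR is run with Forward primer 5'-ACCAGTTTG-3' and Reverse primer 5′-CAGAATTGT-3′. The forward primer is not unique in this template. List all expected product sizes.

97 bp, 82 bp, 34 bp

The forward primer ACCAGTTTG matches the top strand at positions 104–112, 119–127, 167–175.
The reverse primer's reverse complement is ACAATTCTG, matching at positions 192–200.
Each forward site pairs with the reverse site to give a product ending at position 200: sizes 97, 82, 34 bp.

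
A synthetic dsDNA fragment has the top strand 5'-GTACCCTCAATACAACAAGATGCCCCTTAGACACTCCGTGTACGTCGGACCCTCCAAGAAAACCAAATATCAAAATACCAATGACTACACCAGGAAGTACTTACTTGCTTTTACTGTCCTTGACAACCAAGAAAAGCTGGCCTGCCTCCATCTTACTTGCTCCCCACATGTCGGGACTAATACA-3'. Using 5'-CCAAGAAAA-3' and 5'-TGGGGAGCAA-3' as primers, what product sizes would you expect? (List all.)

113 bp, 40 bp

The forward primer CCAAGAAAA matches the top strand at positions 54–62, 127–135.
The reverse primer's reverse complement is TTGCTCCCCA, matching at positions 157–166.
Each forward site pairs with the reverse site to give a product ending at position 166: sizes 113, 40 bp.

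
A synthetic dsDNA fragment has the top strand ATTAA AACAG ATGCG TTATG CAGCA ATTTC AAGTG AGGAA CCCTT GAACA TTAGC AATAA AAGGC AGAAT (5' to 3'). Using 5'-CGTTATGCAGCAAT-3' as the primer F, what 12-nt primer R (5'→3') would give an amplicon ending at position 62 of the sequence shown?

5'-TTTTATTGCTAA-3'

The forward primer binds at positions 14–27; the product's 3' end on the top strand is position 62.
The reverse primer anneals to the top strand over positions 51–62, i.e. to TTAGCAATAAAA.
Its sequence written 5'→3' is the reverse complement: TTTTATTGCTAA.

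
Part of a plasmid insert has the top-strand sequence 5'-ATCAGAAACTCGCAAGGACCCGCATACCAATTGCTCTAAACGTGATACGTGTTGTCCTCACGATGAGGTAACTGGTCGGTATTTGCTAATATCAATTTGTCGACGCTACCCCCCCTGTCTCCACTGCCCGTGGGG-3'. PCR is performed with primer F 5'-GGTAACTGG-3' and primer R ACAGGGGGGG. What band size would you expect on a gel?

Scanning the template, GGTAACTGG occurs at positions 67–75; this primer anneals to the bottom strand there with its 3' end pointing downstream.
The reverse primer's reverse complement is CCCCCCCTGT, which matches the template at positions 109–118.
The product runs from position 67 to position 118, so its length is 118 − 67 + 1 = 52 bp.

52 bp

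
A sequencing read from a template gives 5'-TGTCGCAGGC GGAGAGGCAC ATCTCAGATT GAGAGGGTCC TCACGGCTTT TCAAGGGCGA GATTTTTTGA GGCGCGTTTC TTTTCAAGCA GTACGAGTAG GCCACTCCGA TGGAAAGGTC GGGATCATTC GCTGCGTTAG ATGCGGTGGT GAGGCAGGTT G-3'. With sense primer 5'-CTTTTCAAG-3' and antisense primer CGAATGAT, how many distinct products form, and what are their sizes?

The forward primer CTTTTCAAG matches the top strand at positions 47–55, 80–88.
The reverse primer's reverse complement is ATCATTCG, matching at positions 124–131.
Each forward site pairs with the reverse site to give a product ending at position 131: sizes 85, 52 bp.

Two products: 85 bp, 52 bp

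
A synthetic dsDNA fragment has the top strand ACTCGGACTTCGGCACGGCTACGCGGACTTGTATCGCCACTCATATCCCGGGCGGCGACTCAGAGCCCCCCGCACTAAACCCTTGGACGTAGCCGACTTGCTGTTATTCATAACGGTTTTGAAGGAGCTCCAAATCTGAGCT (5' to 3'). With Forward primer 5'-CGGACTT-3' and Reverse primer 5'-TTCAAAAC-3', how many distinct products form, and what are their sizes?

Two products: 120 bp, 100 bp

The forward primer CGGACTT matches the top strand at positions 4–10, 24–30.
The reverse primer's reverse complement is GTTTTGAA, matching at positions 116–123.
Each forward site pairs with the reverse site to give a product ending at position 123: sizes 120, 100 bp.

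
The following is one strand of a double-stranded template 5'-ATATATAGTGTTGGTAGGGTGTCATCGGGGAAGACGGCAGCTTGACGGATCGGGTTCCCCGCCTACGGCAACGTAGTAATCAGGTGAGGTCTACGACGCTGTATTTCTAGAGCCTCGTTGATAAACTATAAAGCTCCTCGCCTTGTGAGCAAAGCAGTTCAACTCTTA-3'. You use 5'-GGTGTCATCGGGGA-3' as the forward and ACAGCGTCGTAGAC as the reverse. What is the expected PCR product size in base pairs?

85 bp

Scanning the template, GGTGTCATCGGGGA occurs at positions 18–31; this primer anneals to the bottom strand there with its 3' end pointing downstream.
Reverse complement of the reverse primer: GTCTACGACGCTGT. This occurs on the top strand at positions 89–102.
Amplicon spans positions 18–102: 85 bp.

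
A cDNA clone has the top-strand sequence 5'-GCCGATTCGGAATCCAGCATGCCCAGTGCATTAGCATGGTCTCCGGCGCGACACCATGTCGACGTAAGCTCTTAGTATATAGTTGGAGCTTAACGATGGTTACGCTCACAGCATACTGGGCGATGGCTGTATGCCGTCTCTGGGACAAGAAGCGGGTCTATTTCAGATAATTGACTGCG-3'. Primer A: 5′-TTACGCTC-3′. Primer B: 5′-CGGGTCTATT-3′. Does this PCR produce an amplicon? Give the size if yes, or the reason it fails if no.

No product — both primers anneal to the same strand and extend in the same direction.

Primer A (TTACGCTC) matches the top strand at positions 100–107 (3' end points downstream).
Primer B (CGGGTCTATT) also matches the top strand directly, at positions 153–162 — its reverse complement AATAGACCCG is not present.
Both primers anneal to the bottom strand with 3' ends pointing the same way, so neither can prime synthesis back toward the other.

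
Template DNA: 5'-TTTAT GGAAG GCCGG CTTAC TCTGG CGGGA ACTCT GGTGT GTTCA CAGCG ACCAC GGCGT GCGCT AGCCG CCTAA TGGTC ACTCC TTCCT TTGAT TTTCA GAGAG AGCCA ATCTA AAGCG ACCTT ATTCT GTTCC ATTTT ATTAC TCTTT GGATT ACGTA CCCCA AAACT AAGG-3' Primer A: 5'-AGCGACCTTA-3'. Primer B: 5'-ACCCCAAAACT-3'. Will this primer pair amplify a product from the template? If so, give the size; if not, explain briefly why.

Primer A (AGCGACCTTA) matches the top strand at positions 117–126 (3' end points downstream).
Primer B (ACCCCAAAACT) also matches the top strand directly, at positions 160–170 — its reverse complement AGTTTTGGGGT is not present.
Both primers anneal to the bottom strand with 3' ends pointing the same way, so neither can prime synthesis back toward the other.

No product — both primers anneal to the same strand and extend in the same direction.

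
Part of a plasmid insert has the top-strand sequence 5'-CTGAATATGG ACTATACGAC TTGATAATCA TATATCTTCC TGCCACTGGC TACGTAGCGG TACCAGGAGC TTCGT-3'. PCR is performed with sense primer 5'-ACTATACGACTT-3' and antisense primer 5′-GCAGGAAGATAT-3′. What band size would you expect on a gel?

Forward primer ACTATACGACTT is found on the top strand at positions 11–22.
Taking the reverse complement of GCAGGAAGATAT gives ATATCTTCCTGC, found at positions 32–43 on the template; the primer anneals here to the top strand with its 3' end pointing upstream.
Product length = (reverse-primer end) − (forward-primer start) + 1 = 43 − 11 + 1 = 33 bp.

33 bp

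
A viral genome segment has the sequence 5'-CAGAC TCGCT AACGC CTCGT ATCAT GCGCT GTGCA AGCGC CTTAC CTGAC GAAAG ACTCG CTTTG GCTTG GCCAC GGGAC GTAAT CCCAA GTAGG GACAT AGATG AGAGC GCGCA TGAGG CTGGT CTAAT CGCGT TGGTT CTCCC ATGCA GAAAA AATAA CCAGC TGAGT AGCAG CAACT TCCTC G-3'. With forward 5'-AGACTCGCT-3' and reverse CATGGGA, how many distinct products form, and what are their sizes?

The forward primer AGACTCGCT matches the top strand at positions 2–10, 54–62.
The reverse primer's reverse complement is TCCCATG, matching at positions 142–148.
Each forward site pairs with the reverse site to give a product ending at position 148: sizes 147, 95 bp.

Two products: 147 bp, 95 bp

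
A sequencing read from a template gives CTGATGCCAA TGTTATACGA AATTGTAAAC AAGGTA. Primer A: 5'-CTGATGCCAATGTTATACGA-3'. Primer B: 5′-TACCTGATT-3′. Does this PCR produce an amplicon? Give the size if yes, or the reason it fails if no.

No product — primer B has no binding site in the template.

Primer B (TACCTGATT) does not match the top strand, and its reverse complement AATCAGGTA does not match either.
With no annealing site for primer B, no amplification occurs.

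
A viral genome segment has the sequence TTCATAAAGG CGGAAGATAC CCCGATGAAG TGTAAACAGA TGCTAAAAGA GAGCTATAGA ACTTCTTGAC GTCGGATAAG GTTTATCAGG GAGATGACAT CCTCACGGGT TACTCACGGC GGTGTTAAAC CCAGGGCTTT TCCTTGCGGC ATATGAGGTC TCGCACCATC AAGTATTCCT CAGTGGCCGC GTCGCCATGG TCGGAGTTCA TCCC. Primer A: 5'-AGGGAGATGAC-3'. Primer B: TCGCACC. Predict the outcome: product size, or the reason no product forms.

No product — both primers anneal to the same strand and extend in the same direction.

Primer A (AGGGAGATGAC) matches the top strand at positions 88–98 (3' end points downstream).
Primer B (TCGCACC) also matches the top strand directly, at positions 161–167 — its reverse complement GGTGCGA is not present.
Both primers anneal to the bottom strand with 3' ends pointing the same way, so neither can prime synthesis back toward the other.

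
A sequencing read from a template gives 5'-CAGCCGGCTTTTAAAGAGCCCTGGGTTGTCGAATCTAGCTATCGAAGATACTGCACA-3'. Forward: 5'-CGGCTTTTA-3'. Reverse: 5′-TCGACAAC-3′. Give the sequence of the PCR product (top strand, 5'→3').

5'-CGGCTTTTAAAGAGCCCTGGGTTGTCGA-3'

The forward primer matches the template at positions 5–13.
Taking the reverse complement of TCGACAAC gives GTTGTCGA, found at positions 25–32 on the template; the primer anneals here to the top strand with its 3' end pointing upstream.
The product is the template from position 5 through 32 (28 bp).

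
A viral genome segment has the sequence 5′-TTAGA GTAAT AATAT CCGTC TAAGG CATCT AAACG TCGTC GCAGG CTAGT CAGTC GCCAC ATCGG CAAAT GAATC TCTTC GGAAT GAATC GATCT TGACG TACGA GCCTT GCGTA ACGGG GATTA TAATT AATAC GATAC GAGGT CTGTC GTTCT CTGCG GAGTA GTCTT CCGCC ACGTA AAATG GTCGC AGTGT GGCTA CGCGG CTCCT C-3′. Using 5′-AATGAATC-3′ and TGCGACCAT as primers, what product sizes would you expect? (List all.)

The forward primer AATGAATC matches the top strand at positions 68–75, 83–90.
The reverse primer's reverse complement is ATGGTCGCA, matching at positions 183–191.
Each forward site pairs with the reverse site to give a product ending at position 191: sizes 124, 109 bp.

124 bp, 109 bp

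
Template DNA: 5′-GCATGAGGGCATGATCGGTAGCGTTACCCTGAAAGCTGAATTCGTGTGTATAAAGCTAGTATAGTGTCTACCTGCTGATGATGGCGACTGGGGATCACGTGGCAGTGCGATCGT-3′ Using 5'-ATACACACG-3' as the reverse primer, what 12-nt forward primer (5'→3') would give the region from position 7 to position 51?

The reverse primer's reverse complement CGTGTGTAT matches the template at positions 43–51; the product starts at position 7.
The forward primer is identical to the top strand over positions 7–18: GGGCATGATCGG.

5'-GGGCATGATCGG-3'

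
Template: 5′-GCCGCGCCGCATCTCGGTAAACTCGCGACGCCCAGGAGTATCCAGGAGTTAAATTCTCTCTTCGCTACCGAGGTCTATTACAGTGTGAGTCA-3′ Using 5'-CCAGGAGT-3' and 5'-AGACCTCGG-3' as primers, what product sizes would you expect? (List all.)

The forward primer CCAGGAGT matches the top strand at positions 32–39, 42–49.
The reverse primer's reverse complement is CCGAGGTCT, matching at positions 68–76.
Each forward site pairs with the reverse site to give a product ending at position 76: sizes 45, 35 bp.

45 bp, 35 bp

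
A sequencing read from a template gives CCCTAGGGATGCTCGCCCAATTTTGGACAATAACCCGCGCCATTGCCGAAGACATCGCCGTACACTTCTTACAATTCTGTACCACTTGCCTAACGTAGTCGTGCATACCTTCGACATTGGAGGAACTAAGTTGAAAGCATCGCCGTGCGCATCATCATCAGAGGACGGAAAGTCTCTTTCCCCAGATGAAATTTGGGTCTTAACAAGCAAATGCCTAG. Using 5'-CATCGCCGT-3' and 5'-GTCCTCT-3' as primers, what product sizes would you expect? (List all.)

The forward primer CATCGCCGT matches the top strand at positions 53–61, 138–146.
The reverse primer's reverse complement is AGAGGAC, matching at positions 160–166.
Each forward site pairs with the reverse site to give a product ending at position 166: sizes 114, 29 bp.

114 bp, 29 bp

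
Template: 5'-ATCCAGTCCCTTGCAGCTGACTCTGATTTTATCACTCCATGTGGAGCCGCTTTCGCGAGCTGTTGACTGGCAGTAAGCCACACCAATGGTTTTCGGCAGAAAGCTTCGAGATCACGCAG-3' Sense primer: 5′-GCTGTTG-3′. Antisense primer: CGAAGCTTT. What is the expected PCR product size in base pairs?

Forward primer GCTGTTG is found on the top strand at positions 59–65.
Reverse complement of the reverse primer: AAAGCTTCG. This occurs on the top strand at positions 100–108.
The product runs from position 59 to position 108, so its length is 108 − 59 + 1 = 50 bp.

50 bp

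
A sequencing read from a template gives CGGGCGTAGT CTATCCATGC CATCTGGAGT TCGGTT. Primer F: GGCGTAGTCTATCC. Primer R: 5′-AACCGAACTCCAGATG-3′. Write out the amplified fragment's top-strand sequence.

Forward primer GGCGTAGTCTATCC is found on the top strand at positions 3–16.
The reverse primer's reverse complement is CATCTGGAGTTCGGTT, which matches the template at positions 21–36.
The product is the template from position 3 through 36 (34 bp).

5'-GGCGTAGTCTATCCATGCCATCTGGAGTTCGGTT-3'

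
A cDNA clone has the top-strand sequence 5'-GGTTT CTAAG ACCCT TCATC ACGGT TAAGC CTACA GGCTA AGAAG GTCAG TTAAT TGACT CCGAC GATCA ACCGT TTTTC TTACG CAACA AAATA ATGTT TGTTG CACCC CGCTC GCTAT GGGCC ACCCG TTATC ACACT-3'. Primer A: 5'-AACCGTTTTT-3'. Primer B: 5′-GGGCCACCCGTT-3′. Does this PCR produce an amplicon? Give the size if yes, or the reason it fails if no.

Primer A (AACCGTTTTT) matches the top strand at positions 70–79 (3' end points downstream).
Primer B (GGGCCACCCGTT) also matches the top strand directly, at positions 121–132 — its reverse complement AACGGGTGGCCC is not present.
Both primers anneal to the bottom strand with 3' ends pointing the same way, so neither can prime synthesis back toward the other.

No product — both primers anneal to the same strand and extend in the same direction.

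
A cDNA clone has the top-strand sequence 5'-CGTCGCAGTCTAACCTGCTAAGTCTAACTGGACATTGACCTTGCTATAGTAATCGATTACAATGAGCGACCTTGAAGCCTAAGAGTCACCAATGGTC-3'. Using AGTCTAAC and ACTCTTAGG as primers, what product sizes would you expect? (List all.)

The forward primer AGTCTAAC matches the top strand at positions 7–14, 21–28.
The reverse primer's reverse complement is CCTAAGAGT, matching at positions 78–86.
Each forward site pairs with the reverse site to give a product ending at position 86: sizes 80, 66 bp.

80 bp, 66 bp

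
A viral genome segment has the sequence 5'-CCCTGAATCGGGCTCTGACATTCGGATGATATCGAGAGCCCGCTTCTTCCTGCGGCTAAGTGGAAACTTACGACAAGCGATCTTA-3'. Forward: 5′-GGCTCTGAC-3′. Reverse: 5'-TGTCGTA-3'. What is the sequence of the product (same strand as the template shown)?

Forward primer GGCTCTGAC is found on the top strand at positions 11–19.
The reverse primer's reverse complement is TACGACA, which matches the template at positions 69–75.
The product is the template from position 11 through 75 (65 bp).

5'-GGCTCTGACATTCGGATGATATCGAGAGCCCGCTTCTTCCTGCGGCTAAGTGGAAACTTACGACA-3'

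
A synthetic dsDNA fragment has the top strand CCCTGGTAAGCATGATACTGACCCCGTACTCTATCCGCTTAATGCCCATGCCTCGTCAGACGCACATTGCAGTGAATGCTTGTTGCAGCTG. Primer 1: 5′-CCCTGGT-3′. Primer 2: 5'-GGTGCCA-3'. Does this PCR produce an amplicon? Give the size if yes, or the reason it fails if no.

No product — primer 2 has no binding site in the template.

Primer 2 (GGTGCCA) does not match the top strand, and its reverse complement TGGCACC does not match either.
With no annealing site for primer 2, no amplification occurs.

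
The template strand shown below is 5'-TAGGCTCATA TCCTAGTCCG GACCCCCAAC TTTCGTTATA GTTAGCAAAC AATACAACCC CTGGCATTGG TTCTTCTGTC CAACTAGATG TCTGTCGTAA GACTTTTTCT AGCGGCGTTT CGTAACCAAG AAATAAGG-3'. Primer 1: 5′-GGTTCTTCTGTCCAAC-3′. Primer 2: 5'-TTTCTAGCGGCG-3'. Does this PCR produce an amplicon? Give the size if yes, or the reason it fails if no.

No product — both primers anneal to the same strand and extend in the same direction.

Primer 1 (GGTTCTTCTGTCCAAC) matches the top strand at positions 69–84 (3' end points downstream).
Primer 2 (TTTCTAGCGGCG) also matches the top strand directly, at positions 106–117 — its reverse complement CGCCGCTAGAAA is not present.
Both primers anneal to the bottom strand with 3' ends pointing the same way, so neither can prime synthesis back toward the other.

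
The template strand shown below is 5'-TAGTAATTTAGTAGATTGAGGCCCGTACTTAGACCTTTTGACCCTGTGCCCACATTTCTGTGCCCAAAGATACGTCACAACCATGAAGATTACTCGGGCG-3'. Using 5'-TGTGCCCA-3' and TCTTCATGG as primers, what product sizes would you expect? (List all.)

45 bp, 31 bp

The forward primer TGTGCCCA matches the top strand at positions 45–52, 59–66.
The reverse primer's reverse complement is CCATGAAGA, matching at positions 81–89.
Each forward site pairs with the reverse site to give a product ending at position 89: sizes 45, 31 bp.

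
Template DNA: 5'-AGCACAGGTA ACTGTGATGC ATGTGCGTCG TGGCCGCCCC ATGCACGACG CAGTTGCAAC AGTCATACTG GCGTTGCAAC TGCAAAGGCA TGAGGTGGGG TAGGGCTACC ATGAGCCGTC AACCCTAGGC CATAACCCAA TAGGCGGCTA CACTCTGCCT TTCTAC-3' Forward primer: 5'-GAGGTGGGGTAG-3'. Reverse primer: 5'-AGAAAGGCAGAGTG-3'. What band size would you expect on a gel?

73 bp

Scanning the template, GAGGTGGGGTAG occurs at positions 92–103; this primer anneals to the bottom strand there with its 3' end pointing downstream.
Taking the reverse complement of AGAAAGGCAGAGTG gives CACTCTGCCTTTCT, found at positions 151–164 on the template; the primer anneals here to the top strand with its 3' end pointing upstream.
The product runs from position 92 to position 164, so its length is 164 − 92 + 1 = 73 bp.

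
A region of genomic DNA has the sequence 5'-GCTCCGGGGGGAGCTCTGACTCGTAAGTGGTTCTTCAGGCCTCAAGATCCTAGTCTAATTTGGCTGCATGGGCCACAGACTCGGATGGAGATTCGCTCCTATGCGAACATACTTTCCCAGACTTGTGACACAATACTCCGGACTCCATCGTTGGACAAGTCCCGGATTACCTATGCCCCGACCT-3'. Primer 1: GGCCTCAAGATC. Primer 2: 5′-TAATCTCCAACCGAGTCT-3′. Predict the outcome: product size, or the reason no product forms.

Primer 2 (TAATCTCCAACCGAGTCT) does not match the top strand, and its reverse complement AGACTCGGTTGGAGATTA does not match either.
With no annealing site for primer 2, no amplification occurs.

No product — primer 2 has no binding site in the template.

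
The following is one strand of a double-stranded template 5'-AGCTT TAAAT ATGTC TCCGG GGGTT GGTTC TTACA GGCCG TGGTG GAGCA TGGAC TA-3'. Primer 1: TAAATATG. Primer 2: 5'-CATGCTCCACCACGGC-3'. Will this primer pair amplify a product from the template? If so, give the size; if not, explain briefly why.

Yes — a 47 bp product.

Primer 1 (TAAATATG) matches the top strand at positions 6–13; it acts as a forward primer.
Primer 2's reverse complement is GCCGTGGTGGAGCATG, matching the top strand at positions 37–52; it acts as a reverse primer.
The 3' ends face each other across positions 6–52, giving a 47 bp product.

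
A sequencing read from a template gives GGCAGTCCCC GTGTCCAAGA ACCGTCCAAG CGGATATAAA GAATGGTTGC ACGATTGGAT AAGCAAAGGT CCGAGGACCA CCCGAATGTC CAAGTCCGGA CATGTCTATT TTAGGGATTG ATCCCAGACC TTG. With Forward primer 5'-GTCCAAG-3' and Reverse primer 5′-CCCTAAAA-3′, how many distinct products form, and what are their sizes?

The forward primer GTCCAAG matches the top strand at positions 13–19, 24–30, 88–94.
The reverse primer's reverse complement is TTTTAGGG, matching at positions 109–116.
Each forward site pairs with the reverse site to give a product ending at position 116: sizes 104, 93, 29 bp.

Three products: 104 bp, 93 bp, 29 bp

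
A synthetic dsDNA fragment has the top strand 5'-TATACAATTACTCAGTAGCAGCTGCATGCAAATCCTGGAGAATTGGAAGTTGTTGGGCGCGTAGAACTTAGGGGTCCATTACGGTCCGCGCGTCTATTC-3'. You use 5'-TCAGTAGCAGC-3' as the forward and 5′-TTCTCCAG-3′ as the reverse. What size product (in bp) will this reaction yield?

31 bp

Forward primer TCAGTAGCAGC is found on the top strand at positions 12–22.
Reverse complement of the reverse primer: CTGGAGAA. This occurs on the top strand at positions 35–42.
Amplicon spans positions 12–42: 31 bp.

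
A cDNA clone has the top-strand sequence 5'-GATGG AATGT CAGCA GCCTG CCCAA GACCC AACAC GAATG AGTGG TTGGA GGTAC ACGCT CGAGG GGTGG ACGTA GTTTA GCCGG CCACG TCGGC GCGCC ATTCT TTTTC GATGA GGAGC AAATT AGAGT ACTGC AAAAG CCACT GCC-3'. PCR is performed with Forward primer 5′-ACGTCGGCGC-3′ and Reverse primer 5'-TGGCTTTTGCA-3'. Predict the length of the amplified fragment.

The forward primer matches the template at positions 88–97.
Taking the reverse complement of TGGCTTTTGCA gives TGCAAAAGCCA, found at positions 133–143 on the template; the primer anneals here to the top strand with its 3' end pointing upstream.
Amplicon spans positions 88–143: 56 bp.

56 bp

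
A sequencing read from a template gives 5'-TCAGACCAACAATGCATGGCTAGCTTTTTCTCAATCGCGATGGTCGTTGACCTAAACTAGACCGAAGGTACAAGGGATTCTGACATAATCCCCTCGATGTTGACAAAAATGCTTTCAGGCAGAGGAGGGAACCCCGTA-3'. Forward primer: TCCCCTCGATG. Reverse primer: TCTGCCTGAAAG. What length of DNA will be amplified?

35 bp

Scanning the template, TCCCCTCGATG occurs at positions 89–99; this primer anneals to the bottom strand there with its 3' end pointing downstream.
Reverse complement of the reverse primer: CTTTCAGGCAGA. This occurs on the top strand at positions 112–123.
Amplicon spans positions 89–123: 35 bp.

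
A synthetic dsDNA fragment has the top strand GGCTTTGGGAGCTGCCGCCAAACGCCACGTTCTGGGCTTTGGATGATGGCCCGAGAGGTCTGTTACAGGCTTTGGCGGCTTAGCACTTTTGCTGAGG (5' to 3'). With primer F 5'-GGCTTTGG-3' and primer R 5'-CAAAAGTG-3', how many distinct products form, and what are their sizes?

Three products: 91 bp, 57 bp, 24 bp

The forward primer GGCTTTGG matches the top strand at positions 1–8, 35–42, 68–75.
The reverse primer's reverse complement is CACTTTTG, matching at positions 84–91.
Each forward site pairs with the reverse site to give a product ending at position 91: sizes 91, 57, 24 bp.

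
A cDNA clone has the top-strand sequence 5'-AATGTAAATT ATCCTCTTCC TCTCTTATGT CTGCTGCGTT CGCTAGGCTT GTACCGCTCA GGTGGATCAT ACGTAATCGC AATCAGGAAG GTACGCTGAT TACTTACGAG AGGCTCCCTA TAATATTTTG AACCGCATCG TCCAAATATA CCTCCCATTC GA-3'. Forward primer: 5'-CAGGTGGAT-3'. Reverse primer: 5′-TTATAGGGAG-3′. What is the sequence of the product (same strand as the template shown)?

5'-CAGGTGGATCATACGTAATCGCAATCAGGAAGGTACGCTGATTACTTACGAGAGGCTCCCTATAA-3'

Forward primer CAGGTGGAT is found on the top strand at positions 59–67.
Taking the reverse complement of TTATAGGGAG gives CTCCCTATAA, found at positions 114–123 on the template; the primer anneals here to the top strand with its 3' end pointing upstream.
The product is the template from position 59 through 123 (65 bp).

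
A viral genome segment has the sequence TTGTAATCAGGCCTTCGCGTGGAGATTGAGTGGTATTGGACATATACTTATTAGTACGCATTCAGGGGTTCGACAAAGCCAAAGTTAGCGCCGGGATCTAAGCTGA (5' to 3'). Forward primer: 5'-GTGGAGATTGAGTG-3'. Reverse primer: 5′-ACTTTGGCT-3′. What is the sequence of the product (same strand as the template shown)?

Forward primer GTGGAGATTGAGTG is found on the top strand at positions 19–32.
Taking the reverse complement of ACTTTGGCT gives AGCCAAAGT, found at positions 77–85 on the template; the primer anneals here to the top strand with its 3' end pointing upstream.
The product is the template from position 19 through 85 (67 bp).

5'-GTGGAGATTGAGTGGTATTGGACATATACTTATTAGTACGCATTCAGGGGTTCGACAAAGCCAAAGT-3'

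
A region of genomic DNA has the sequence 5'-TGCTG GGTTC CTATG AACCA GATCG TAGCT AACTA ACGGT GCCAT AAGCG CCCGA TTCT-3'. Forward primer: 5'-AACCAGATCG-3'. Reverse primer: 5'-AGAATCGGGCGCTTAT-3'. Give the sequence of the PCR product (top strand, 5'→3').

Forward primer AACCAGATCG is found on the top strand at positions 16–25.
Taking the reverse complement of AGAATCGGGCGCTTAT gives ATAAGCGCCCGATTCT, found at positions 44–59 on the template; the primer anneals here to the top strand with its 3' end pointing upstream.
The product is the template from position 16 through 59 (44 bp).

5'-AACCAGATCGTAGCTAACTAACGGTGCCATAAGCGCCCGATTCT-3'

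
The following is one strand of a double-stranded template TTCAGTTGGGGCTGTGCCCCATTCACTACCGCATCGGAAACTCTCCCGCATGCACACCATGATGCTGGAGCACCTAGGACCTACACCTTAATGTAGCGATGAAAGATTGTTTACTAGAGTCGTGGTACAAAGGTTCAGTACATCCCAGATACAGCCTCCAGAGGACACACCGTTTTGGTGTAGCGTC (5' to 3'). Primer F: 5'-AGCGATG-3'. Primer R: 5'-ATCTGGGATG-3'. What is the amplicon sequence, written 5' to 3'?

Scanning the template, AGCGATG occurs at positions 95–101; this primer anneals to the bottom strand there with its 3' end pointing downstream.
Taking the reverse complement of ATCTGGGATG gives CATCCCAGAT, found at positions 141–150 on the template; the primer anneals here to the top strand with its 3' end pointing upstream.
The product is the template from position 95 through 150 (56 bp).

5'-AGCGATGAAAGATTGTTTACTAGAGTCGTGGTACAAAGGTTCAGTACATCCCAGAT-3'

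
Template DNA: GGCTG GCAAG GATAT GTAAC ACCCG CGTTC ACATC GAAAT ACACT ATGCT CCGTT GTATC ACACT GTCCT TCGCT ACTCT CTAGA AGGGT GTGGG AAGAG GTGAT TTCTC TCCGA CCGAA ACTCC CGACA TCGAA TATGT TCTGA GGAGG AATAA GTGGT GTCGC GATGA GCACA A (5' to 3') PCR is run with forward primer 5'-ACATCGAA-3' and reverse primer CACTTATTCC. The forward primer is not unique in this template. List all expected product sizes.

The forward primer ACATCGAA matches the top strand at positions 31–38, 128–135.
The reverse primer's reverse complement is GGAATAAGTG, matching at positions 149–158.
Each forward site pairs with the reverse site to give a product ending at position 158: sizes 128, 31 bp.

128 bp, 31 bp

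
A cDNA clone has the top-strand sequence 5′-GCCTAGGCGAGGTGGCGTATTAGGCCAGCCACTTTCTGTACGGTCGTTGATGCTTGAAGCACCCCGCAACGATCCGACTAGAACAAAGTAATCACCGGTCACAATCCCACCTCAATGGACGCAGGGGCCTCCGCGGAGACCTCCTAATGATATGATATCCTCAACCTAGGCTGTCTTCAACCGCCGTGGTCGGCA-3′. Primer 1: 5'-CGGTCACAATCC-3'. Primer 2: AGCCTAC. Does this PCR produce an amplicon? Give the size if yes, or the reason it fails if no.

Primer 2 (AGCCTAC) does not match the top strand, and its reverse complement GTAGGCT does not match either.
With no annealing site for primer 2, no amplification occurs.

No product — primer 2 has no binding site in the template.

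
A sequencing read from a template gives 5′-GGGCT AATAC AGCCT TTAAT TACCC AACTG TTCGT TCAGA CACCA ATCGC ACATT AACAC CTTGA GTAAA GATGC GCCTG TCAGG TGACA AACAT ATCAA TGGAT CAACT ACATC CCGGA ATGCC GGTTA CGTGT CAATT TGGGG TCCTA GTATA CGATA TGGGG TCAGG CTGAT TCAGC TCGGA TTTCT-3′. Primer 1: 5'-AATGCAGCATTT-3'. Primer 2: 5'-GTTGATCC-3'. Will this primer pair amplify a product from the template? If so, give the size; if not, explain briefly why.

Primer 1 (AATGCAGCATTT) does not match the top strand, and its reverse complement AAATGCTGCATT does not match either.
With no annealing site for primer 1, no amplification occurs.

No product — primer 1 has no binding site in the template.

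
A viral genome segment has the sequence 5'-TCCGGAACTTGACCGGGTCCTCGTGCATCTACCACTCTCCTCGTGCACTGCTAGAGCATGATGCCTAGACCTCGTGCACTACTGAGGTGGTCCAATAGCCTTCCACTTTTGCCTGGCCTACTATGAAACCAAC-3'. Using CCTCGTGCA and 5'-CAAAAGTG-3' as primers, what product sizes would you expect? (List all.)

The forward primer CCTCGTGCA matches the top strand at positions 19–27, 39–47, 70–78.
The reverse primer's reverse complement is CACTTTTG, matching at positions 104–111.
Each forward site pairs with the reverse site to give a product ending at position 111: sizes 93, 73, 42 bp.

93 bp, 73 bp, 42 bp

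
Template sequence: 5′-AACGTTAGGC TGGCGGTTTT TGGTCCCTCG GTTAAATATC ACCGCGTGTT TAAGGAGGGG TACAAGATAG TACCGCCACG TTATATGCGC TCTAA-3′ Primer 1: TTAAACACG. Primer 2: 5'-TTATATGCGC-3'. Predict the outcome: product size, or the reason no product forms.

No product — the primers' 3' ends point away from each other.

Primer 1 (TTAAACACG) has reverse complement CGTGTTTAA, which matches the top strand at positions 45–53; primer 1 anneals to the top strand there with its 3' end pointing upstream toward position 45.
Primer 2 (TTATATGCGC) matches the top strand directly at positions 81–90; it anneals to the bottom strand with its 3' end pointing downstream toward position 90.
The 3' ends diverge (primer 1 extends toward position 1, primer 2 toward position 95), so the primers never converge on a shared product.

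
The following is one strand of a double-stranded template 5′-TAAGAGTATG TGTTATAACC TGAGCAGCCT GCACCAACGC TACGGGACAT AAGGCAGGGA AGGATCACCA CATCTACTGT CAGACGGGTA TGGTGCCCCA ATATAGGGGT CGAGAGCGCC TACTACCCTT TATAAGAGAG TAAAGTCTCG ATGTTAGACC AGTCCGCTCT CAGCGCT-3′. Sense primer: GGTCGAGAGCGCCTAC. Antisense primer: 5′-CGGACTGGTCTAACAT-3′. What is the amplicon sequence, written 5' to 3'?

5'-GGTCGAGAGCGCCTACTACCCTTTATAAGAGAGTAAAGTCTCGATGTTAGACCAGTCCG-3'

Forward primer GGTCGAGAGCGCCTAC is found on the top strand at positions 108–123.
Reverse complement of the reverse primer: ATGTTAGACCAGTCCG. This occurs on the top strand at positions 151–166.
The product is the template from position 108 through 166 (59 bp).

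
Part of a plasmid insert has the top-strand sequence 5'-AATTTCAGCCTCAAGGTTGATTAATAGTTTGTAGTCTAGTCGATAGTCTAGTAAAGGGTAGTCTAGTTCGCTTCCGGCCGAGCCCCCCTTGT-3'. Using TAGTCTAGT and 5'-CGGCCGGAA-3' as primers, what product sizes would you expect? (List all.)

49 bp, 37 bp, 22 bp

The forward primer TAGTCTAGT matches the top strand at positions 32–40, 44–52, 59–67.
The reverse primer's reverse complement is TTCCGGCCG, matching at positions 72–80.
Each forward site pairs with the reverse site to give a product ending at position 80: sizes 49, 37, 22 bp.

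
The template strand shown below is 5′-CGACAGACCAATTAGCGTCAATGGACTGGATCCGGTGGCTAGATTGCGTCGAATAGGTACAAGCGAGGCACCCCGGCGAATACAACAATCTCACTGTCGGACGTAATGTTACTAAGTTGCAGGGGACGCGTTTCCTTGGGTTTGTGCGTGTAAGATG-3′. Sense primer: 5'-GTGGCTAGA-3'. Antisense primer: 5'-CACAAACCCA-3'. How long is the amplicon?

Scanning the template, GTGGCTAGA occurs at positions 35–43; this primer anneals to the bottom strand there with its 3' end pointing downstream.
Taking the reverse complement of CACAAACCCA gives TGGGTTTGTG, found at positions 137–146 on the template; the primer anneals here to the top strand with its 3' end pointing upstream.
Amplicon spans positions 35–146: 112 bp.

112 bp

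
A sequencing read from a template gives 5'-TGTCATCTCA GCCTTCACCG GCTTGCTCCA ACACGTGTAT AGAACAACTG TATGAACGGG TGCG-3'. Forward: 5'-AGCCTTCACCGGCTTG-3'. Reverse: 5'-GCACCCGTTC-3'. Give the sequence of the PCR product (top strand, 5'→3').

5'-AGCCTTCACCGGCTTGCTCCAACACGTGTATAGAACAACTGTATGAACGGGTGC-3'

The forward primer matches the template at positions 10–25.
Taking the reverse complement of GCACCCGTTC gives GAACGGGTGC, found at positions 54–63 on the template; the primer anneals here to the top strand with its 3' end pointing upstream.
The product is the template from position 10 through 63 (54 bp).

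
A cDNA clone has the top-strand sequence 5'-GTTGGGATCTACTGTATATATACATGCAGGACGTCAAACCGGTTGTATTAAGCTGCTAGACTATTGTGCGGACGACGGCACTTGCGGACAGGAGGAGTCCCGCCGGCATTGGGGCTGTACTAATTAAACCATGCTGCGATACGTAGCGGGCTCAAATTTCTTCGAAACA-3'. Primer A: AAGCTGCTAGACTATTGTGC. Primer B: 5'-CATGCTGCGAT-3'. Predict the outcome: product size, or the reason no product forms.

No product — both primers anneal to the same strand and extend in the same direction.

Primer A (AAGCTGCTAGACTATTGTGC) matches the top strand at positions 50–69 (3' end points downstream).
Primer B (CATGCTGCGAT) also matches the top strand directly, at positions 130–140 — its reverse complement ATCGCAGCATG is not present.
Both primers anneal to the bottom strand with 3' ends pointing the same way, so neither can prime synthesis back toward the other.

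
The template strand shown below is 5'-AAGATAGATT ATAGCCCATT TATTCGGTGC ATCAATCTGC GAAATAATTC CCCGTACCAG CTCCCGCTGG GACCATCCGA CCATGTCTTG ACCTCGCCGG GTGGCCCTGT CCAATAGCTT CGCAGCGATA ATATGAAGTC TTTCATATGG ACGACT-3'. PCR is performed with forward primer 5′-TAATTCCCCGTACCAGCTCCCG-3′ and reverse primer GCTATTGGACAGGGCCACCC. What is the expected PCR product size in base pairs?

Scanning the template, TAATTCCCCGTACCAGCTCCCG occurs at positions 45–66; this primer anneals to the bottom strand there with its 3' end pointing downstream.
Reverse complement of the reverse primer: GGGTGGCCCTGTCCAATAGC. This occurs on the top strand at positions 99–118.
The product runs from position 45 to position 118, so its length is 118 − 45 + 1 = 74 bp.

74 bp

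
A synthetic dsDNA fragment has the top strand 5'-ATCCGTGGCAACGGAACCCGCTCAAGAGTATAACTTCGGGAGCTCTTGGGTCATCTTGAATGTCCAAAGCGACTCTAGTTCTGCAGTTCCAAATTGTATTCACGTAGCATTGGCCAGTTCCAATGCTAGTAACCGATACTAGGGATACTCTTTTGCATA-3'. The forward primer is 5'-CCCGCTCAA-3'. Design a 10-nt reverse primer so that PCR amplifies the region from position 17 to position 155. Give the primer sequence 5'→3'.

5'-CAAAAGAGTA-3'

The product's 3' end on the top strand is position 155.
The reverse primer anneals to the top strand over positions 146–155, i.e. to TACTCTTTTG.
Its sequence written 5'→3' is the reverse complement: CAAAAGAGTA.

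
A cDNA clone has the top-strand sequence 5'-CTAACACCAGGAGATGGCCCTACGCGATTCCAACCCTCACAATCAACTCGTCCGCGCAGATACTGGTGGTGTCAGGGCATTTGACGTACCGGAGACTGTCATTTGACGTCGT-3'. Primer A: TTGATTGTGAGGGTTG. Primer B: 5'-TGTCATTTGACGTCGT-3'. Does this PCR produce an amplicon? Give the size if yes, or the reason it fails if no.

No product — the primers' 3' ends point away from each other.

Primer A (TTGATTGTGAGGGTTG) has reverse complement CAACCCTCACAATCAA, which matches the top strand at positions 31–46; primer A anneals to the top strand there with its 3' end pointing upstream toward position 31.
Primer B (TGTCATTTGACGTCGT) matches the top strand directly at positions 97–112; it anneals to the bottom strand with its 3' end pointing downstream toward position 112.
The 3' ends diverge (primer A extends toward position 1, primer B toward position 112), so the primers never converge on a shared product.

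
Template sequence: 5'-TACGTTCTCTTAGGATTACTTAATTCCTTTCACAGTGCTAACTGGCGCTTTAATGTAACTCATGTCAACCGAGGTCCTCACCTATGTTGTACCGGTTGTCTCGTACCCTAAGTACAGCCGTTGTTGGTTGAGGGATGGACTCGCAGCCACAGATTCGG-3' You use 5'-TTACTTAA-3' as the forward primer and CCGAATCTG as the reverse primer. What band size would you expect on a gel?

143 bp

Scanning the template, TTACTTAA occurs at positions 16–23; this primer anneals to the bottom strand there with its 3' end pointing downstream.
Taking the reverse complement of CCGAATCTG gives CAGATTCGG, found at positions 150–158 on the template; the primer anneals here to the top strand with its 3' end pointing upstream.
The product runs from position 16 to position 158, so its length is 158 − 16 + 1 = 143 bp.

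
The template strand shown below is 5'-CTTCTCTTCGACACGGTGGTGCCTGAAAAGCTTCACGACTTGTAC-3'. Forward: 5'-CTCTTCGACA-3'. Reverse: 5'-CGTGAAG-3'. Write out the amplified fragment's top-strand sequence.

Forward primer CTCTTCGACA is found on the top strand at positions 4–13.
Reverse complement of the reverse primer: CTTCACG. This occurs on the top strand at positions 31–37.
The product is the template from position 4 through 37 (34 bp).

5'-CTCTTCGACACGGTGGTGCCTGAAAAGCTTCACG-3'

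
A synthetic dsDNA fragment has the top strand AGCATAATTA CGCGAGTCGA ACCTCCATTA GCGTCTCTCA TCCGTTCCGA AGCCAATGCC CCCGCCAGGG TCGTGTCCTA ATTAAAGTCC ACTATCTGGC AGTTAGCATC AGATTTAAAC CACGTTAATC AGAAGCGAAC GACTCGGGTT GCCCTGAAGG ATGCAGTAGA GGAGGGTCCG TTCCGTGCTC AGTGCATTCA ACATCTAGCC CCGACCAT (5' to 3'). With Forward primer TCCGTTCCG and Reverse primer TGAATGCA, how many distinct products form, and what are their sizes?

The forward primer TCCGTTCCG matches the top strand at positions 41–49, 177–185.
The reverse primer's reverse complement is TGCATTCA, matching at positions 193–200.
Each forward site pairs with the reverse site to give a product ending at position 200: sizes 160, 24 bp.

Two products: 160 bp, 24 bp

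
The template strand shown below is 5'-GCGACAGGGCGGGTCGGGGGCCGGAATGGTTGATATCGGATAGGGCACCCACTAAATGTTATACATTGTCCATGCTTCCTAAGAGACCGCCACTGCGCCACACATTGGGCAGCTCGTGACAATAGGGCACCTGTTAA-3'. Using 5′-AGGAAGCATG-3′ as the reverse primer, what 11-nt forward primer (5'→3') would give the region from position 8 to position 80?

5'-GGCGGGTCGGG-3'

The reverse primer's reverse complement CATGCTTCCT matches the template at positions 71–80; the product starts at position 8.
The forward primer is identical to the top strand over positions 8–18: GGCGGGTCGGG.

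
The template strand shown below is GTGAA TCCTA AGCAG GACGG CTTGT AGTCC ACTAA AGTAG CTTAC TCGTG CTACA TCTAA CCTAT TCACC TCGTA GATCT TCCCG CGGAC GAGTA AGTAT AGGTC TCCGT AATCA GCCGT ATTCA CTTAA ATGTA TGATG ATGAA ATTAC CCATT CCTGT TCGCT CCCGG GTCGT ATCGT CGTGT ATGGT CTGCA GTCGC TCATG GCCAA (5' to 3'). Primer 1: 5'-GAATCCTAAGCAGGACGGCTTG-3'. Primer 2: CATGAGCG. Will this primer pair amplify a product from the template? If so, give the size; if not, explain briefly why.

Yes — a 203 bp product.

Primer 1 (GAATCCTAAGCAGGACGGCTTG) matches the top strand at positions 3–24; it acts as a forward primer.
Primer 2's reverse complement is CGCTCATG, matching the top strand at positions 198–205; it acts as a reverse primer.
The 3' ends face each other across positions 3–205, giving a 203 bp product.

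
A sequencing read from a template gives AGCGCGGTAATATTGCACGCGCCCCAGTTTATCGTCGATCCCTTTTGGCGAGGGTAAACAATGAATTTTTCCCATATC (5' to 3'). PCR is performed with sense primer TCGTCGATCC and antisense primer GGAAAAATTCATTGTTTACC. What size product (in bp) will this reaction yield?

Scanning the template, TCGTCGATCC occurs at positions 32–41; this primer anneals to the bottom strand there with its 3' end pointing downstream.
The reverse primer's reverse complement is GGTAAACAATGAATTTTTCC, which matches the template at positions 53–72.
Product length = (reverse-primer end) − (forward-primer start) + 1 = 72 − 32 + 1 = 41 bp.

41 bp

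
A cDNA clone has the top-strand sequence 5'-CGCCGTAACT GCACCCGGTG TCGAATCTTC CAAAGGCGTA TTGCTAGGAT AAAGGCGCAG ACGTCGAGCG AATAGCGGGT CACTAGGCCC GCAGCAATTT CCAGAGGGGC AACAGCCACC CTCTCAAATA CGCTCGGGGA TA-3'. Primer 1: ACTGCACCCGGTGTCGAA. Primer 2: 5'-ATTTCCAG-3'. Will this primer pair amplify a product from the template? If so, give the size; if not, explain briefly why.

Primer 1 (ACTGCACCCGGTGTCGAA) matches the top strand at positions 8–25 (3' end points downstream).
Primer 2 (ATTTCCAG) also matches the top strand directly, at positions 97–104 — its reverse complement CTGGAAAT is not present.
Both primers anneal to the bottom strand with 3' ends pointing the same way, so neither can prime synthesis back toward the other.

No product — both primers anneal to the same strand and extend in the same direction.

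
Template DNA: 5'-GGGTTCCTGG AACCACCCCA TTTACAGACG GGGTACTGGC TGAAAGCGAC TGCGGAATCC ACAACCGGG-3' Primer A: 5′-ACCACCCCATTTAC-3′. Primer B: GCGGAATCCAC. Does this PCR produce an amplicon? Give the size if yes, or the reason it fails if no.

Primer A (ACCACCCCATTTAC) matches the top strand at positions 12–25 (3' end points downstream).
Primer B (GCGGAATCCAC) also matches the top strand directly, at positions 52–62 — its reverse complement GTGGATTCCGC is not present.
Both primers anneal to the bottom strand with 3' ends pointing the same way, so neither can prime synthesis back toward the other.

No product — both primers anneal to the same strand and extend in the same direction.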